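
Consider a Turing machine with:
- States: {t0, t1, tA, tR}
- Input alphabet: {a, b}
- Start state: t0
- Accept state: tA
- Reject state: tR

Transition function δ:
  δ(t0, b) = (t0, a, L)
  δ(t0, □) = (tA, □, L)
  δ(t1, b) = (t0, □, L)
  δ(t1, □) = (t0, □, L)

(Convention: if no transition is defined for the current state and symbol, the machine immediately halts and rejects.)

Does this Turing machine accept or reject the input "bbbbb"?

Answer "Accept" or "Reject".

Execution trace:
Initial: [t0]bbbbb
Step 1: δ(t0, b) = (t0, a, L) → [t0]□abbbb
Step 2: δ(t0, □) = (tA, □, L) → [tA]□□abbbb

The machine reaches the accept state tA and halts.

Answer: Accept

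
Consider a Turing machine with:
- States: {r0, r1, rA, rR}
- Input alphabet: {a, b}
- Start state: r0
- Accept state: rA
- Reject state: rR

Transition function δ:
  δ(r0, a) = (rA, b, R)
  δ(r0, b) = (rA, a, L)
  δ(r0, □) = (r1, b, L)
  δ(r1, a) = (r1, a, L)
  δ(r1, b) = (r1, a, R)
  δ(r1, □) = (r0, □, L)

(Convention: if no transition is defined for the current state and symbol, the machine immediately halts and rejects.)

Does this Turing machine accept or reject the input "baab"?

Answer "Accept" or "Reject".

Execution trace:
Initial: [r0]baab
Step 1: δ(r0, b) = (rA, a, L) → [rA]□aaab

The machine reaches the accept state rA and halts.

Answer: Accept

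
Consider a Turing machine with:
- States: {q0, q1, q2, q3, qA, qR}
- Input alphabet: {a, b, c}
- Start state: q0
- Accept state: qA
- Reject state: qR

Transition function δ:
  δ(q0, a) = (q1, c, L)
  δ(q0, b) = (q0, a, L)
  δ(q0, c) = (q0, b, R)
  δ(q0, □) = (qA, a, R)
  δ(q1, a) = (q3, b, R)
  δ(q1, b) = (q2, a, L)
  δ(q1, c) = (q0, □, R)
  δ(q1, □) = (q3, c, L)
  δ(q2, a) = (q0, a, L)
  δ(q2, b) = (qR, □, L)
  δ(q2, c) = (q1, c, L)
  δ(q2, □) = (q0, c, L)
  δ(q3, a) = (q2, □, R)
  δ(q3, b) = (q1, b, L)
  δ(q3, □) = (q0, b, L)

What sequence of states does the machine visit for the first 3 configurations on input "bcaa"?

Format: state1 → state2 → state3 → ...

Execution trace:
Initial: [q0]bcaa
Step 1: δ(q0, b) = (q0, a, L) → [q0]□acaa
Step 2: δ(q0, □) = (qA, a, R) → a[qA]acaa

The machine reaches the accept state qA and halts.

State sequence: q0 → q0 → qA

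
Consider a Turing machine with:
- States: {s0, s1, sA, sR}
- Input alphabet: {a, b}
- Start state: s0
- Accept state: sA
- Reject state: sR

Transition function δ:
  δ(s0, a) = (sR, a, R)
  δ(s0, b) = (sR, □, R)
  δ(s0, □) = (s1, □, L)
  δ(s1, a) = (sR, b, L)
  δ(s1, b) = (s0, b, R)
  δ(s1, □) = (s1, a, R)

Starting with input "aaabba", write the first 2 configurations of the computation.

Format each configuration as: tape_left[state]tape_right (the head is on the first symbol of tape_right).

Transitions applied:
Step 1: δ(s0, a) = (sR, a, R)

The first 2 configurations are:
[s0]aaabba ⊢ a[sR]aabba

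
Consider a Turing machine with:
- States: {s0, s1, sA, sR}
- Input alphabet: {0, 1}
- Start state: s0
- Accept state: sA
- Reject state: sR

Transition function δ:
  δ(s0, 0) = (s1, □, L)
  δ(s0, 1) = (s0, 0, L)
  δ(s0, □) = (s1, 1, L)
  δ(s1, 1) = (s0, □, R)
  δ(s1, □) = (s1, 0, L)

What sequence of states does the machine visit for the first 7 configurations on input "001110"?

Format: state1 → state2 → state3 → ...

Execution trace:
Initial: [s0]001110
Step 1: δ(s0, 0) = (s1, □, L) → [s1]□□01110
Step 2: δ(s1, □) = (s1, 0, L) → [s1]□0□01110
Step 3: δ(s1, □) = (s1, 0, L) → [s1]□00□01110
Step 4: δ(s1, □) = (s1, 0, L) → [s1]□000□01110
Step 5: δ(s1, □) = (s1, 0, L) → [s1]□0000□01110
Step 6: δ(s1, □) = (s1, 0, L) → [s1]□00000□01110

State sequence: s0 → s1 → s1 → s1 → s1 → s1 → s1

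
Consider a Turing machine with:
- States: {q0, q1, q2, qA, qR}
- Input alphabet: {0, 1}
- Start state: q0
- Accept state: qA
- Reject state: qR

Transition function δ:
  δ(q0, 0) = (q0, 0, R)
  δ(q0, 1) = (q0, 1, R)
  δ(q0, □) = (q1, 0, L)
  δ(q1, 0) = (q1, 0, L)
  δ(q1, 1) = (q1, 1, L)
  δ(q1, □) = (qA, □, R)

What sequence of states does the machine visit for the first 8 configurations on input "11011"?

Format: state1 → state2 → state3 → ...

Execution trace:
Initial: [q0]11011
Step 1: δ(q0, 1) = (q0, 1, R) → 1[q0]1011
Step 2: δ(q0, 1) = (q0, 1, R) → 11[q0]011
Step 3: δ(q0, 0) = (q0, 0, R) → 110[q0]11
Step 4: δ(q0, 1) = (q0, 1, R) → 1101[q0]1
Step 5: δ(q0, 1) = (q0, 1, R) → 11011[q0]□
Step 6: δ(q0, □) = (q1, 0, L) → 1101[q1]10
Step 7: δ(q1, 1) = (q1, 1, L) → 110[q1]110

State sequence: q0 → q0 → q0 → q0 → q0 → q0 → q1 → q1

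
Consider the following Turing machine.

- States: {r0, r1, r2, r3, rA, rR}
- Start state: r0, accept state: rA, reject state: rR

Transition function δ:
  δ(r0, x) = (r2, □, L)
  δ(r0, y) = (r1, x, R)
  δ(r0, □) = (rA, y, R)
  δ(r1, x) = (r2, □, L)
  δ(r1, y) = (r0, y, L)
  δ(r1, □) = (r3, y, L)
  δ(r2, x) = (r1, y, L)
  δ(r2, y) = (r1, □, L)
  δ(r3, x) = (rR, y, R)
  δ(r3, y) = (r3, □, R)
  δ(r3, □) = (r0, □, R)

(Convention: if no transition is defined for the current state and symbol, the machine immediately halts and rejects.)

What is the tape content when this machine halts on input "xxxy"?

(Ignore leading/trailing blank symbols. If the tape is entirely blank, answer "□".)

Execution trace:
Initial: [r0]xxxy
Step 1: δ(r0, x) = (r2, □, L) → [r2]□□xxy

No transition is defined for δ(r2, □). By convention the machine halts and rejects.

Final tape (ignoring leading/trailing blanks): xxy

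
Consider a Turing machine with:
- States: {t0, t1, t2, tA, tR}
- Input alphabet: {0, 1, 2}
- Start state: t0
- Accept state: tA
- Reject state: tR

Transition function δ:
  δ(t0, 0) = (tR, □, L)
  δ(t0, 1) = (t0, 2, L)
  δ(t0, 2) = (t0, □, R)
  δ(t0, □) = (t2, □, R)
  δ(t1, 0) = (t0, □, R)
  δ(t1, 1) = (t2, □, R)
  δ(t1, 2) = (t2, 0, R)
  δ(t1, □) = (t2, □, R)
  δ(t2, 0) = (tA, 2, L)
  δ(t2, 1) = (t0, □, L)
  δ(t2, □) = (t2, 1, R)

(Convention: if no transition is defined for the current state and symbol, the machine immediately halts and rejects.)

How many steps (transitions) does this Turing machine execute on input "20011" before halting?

Execution trace:
Initial: [t0]20011
Step 1: δ(t0, 2) = (t0, □, R) → □[t0]0011
Step 2: δ(t0, 0) = (tR, □, L) → [tR]□□011

The machine reaches the reject state tR and halts.

The machine executed 2 steps before halting.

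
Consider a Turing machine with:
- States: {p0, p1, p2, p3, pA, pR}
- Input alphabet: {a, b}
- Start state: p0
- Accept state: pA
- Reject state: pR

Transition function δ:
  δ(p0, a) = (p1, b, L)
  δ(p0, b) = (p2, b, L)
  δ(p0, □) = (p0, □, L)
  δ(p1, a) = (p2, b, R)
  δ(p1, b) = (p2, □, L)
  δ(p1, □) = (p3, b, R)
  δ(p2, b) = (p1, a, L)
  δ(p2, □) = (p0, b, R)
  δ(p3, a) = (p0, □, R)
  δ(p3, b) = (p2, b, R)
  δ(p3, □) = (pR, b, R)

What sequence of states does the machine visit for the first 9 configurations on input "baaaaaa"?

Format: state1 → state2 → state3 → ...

Execution trace:
Initial: [p0]baaaaaa
Step 1: δ(p0, b) = (p2, b, L) → [p2]□baaaaaa
Step 2: δ(p2, □) = (p0, b, R) → b[p0]baaaaaa
Step 3: δ(p0, b) = (p2, b, L) → [p2]bbaaaaaa
Step 4: δ(p2, b) = (p1, a, L) → [p1]□abaaaaaa
Step 5: δ(p1, □) = (p3, b, R) → b[p3]abaaaaaa
Step 6: δ(p3, a) = (p0, □, R) → b□[p0]baaaaaa
Step 7: δ(p0, b) = (p2, b, L) → b[p2]□baaaaaa
Step 8: δ(p2, □) = (p0, b, R) → bb[p0]baaaaaa

State sequence: p0 → p2 → p0 → p2 → p1 → p3 → p0 → p2 → p0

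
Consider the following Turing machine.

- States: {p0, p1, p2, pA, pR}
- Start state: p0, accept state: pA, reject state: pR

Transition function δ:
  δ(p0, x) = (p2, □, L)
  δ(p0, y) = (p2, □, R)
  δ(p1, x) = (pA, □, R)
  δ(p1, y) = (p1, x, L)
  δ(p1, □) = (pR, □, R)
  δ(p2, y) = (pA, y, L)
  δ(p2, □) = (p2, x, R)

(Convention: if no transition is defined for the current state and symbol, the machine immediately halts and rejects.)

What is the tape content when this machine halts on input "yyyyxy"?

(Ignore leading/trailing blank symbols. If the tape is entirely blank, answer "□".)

Execution trace:
Initial: [p0]yyyyxy
Step 1: δ(p0, y) = (p2, □, R) → □[p2]yyyxy
Step 2: δ(p2, y) = (pA, y, L) → [pA]□yyyxy

The machine reaches the accept state pA and halts.

Final tape (ignoring leading/trailing blanks): yyyxy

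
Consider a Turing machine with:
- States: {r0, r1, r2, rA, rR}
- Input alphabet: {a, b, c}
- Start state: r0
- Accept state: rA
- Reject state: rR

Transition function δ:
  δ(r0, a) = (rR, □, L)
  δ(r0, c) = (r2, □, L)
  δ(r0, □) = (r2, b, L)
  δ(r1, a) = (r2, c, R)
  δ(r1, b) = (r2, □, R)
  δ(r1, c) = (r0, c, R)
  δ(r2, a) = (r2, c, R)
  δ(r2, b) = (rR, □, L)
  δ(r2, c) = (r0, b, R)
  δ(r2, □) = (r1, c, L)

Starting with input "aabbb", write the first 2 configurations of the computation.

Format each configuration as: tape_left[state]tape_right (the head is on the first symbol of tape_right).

Transitions applied:
Step 1: δ(r0, a) = (rR, □, L)

The first 2 configurations are:
[r0]aabbb ⊢ [rR]□□abbb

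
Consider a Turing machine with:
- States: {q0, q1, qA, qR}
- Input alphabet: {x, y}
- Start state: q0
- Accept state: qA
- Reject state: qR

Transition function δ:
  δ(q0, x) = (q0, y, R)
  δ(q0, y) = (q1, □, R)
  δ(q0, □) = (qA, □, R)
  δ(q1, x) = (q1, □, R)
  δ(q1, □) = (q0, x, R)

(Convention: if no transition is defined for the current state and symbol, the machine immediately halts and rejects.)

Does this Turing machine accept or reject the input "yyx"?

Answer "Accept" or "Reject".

Execution trace:
Initial: [q0]yyx
Step 1: δ(q0, y) = (q1, □, R) → □[q1]yx

No transition is defined for δ(q1, y). By convention the machine halts and rejects.

Answer: Reject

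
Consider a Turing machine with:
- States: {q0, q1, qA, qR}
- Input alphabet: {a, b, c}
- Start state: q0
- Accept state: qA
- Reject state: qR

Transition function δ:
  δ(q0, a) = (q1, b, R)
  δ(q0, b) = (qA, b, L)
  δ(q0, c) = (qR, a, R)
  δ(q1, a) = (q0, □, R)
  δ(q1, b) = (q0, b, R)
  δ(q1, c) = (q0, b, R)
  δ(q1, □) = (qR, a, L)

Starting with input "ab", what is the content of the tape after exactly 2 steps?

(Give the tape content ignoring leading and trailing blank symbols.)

Execution trace:
Initial: [q0]ab
Step 1: δ(q0, a) = (q1, b, R) → b[q1]b
Step 2: δ(q1, b) = (q0, b, R) → bb[q0]□

No transition is defined for δ(q0, □). By convention the machine halts and rejects.

After 2 steps, the tape (ignoring leading/trailing blanks) is: bb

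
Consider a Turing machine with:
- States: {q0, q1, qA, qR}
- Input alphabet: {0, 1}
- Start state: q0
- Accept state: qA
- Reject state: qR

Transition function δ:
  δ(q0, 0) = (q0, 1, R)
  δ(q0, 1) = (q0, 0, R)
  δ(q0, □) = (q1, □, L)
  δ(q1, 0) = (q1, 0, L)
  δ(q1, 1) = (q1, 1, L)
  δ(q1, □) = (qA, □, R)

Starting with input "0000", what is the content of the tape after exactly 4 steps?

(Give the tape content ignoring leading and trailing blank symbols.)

Execution trace:
Initial: [q0]0000
Step 1: δ(q0, 0) = (q0, 1, R) → 1[q0]000
Step 2: δ(q0, 0) = (q0, 1, R) → 11[q0]00
Step 3: δ(q0, 0) = (q0, 1, R) → 111[q0]0
Step 4: δ(q0, 0) = (q0, 1, R) → 1111[q0]□

After 4 steps, the tape (ignoring leading/trailing blanks) is: 1111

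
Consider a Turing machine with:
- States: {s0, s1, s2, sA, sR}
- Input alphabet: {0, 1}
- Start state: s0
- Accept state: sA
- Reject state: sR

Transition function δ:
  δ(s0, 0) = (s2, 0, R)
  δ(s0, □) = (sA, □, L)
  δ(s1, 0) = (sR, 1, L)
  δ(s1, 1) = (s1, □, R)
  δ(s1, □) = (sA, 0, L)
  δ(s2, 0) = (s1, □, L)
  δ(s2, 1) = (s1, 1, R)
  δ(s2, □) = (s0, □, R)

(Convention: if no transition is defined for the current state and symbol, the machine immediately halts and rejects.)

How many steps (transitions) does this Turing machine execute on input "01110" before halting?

Execution trace:
Initial: [s0]01110
Step 1: δ(s0, 0) = (s2, 0, R) → 0[s2]1110
Step 2: δ(s2, 1) = (s1, 1, R) → 01[s1]110
Step 3: δ(s1, 1) = (s1, □, R) → 01□[s1]10
Step 4: δ(s1, 1) = (s1, □, R) → 01□□[s1]0
Step 5: δ(s1, 0) = (sR, 1, L) → 01□[sR]□1

The machine reaches the reject state sR and halts.

The machine executed 5 steps before halting.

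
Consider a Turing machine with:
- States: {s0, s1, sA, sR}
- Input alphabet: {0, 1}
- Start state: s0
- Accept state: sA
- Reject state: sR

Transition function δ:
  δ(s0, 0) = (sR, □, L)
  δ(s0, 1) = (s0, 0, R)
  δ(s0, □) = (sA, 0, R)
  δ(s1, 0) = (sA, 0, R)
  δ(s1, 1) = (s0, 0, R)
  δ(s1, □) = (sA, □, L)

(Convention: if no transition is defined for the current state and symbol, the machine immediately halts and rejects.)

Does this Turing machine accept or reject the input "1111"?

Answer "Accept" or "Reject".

Execution trace:
Initial: [s0]1111
Step 1: δ(s0, 1) = (s0, 0, R) → 0[s0]111
Step 2: δ(s0, 1) = (s0, 0, R) → 00[s0]11
Step 3: δ(s0, 1) = (s0, 0, R) → 000[s0]1
Step 4: δ(s0, 1) = (s0, 0, R) → 0000[s0]□
Step 5: δ(s0, □) = (sA, 0, R) → 00000[sA]□

The machine reaches the accept state sA and halts.

Answer: Accept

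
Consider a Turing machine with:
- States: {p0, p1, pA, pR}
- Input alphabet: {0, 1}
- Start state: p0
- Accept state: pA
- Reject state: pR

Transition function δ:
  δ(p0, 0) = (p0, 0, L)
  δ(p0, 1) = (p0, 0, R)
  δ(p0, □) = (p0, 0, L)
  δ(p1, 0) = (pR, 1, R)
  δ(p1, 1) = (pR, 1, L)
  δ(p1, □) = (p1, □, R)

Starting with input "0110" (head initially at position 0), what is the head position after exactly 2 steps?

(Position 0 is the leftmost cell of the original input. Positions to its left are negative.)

Execution trace (head position shown):
Step 0: [p0]0110  (head at position 0)
Step 1: move left → [p0]□0110  (head at position -1)
Step 2: move left → [p0]□00110  (head at position -2)

After 2 steps, the head is at position -2.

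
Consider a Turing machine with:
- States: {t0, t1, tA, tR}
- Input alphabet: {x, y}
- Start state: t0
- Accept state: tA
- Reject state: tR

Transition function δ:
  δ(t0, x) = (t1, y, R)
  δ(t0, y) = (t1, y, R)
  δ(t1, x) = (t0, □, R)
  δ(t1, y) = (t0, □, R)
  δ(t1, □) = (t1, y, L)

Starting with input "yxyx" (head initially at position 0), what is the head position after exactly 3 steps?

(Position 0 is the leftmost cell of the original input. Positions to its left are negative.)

Execution trace (head position shown):
Step 0: [t0]yxyx  (head at position 0)
Step 1: move right → y[t1]xyx  (head at position 1)
Step 2: move right → y□[t0]yx  (head at position 2)
Step 3: move right → y□y[t1]x  (head at position 3)

After 3 steps, the head is at position 3.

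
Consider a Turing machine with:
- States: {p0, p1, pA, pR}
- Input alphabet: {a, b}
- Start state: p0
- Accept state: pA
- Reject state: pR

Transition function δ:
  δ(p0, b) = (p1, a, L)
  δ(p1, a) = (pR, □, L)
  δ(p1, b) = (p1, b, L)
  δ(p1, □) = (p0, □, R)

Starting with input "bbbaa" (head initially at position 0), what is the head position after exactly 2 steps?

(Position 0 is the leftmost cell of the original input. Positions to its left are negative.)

Execution trace (head position shown):
Step 0: [p0]bbbaa  (head at position 0)
Step 1: move left → [p1]□abbaa  (head at position -1)
Step 2: move right → □[p0]abbaa  (head at position 0)

After 2 steps, the head is at position 0.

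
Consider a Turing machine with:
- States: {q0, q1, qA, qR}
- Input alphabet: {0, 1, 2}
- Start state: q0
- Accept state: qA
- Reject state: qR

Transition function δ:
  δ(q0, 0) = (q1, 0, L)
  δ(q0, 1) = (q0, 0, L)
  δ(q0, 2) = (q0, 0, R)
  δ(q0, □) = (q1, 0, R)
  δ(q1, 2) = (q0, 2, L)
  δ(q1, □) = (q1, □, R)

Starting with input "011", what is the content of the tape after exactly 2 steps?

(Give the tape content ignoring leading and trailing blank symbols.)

Execution trace:
Initial: [q0]011
Step 1: δ(q0, 0) = (q1, 0, L) → [q1]□011
Step 2: δ(q1, □) = (q1, □, R) → □[q1]011

No transition is defined for δ(q1, 0). By convention the machine halts and rejects.

After 2 steps, the tape (ignoring leading/trailing blanks) is: 011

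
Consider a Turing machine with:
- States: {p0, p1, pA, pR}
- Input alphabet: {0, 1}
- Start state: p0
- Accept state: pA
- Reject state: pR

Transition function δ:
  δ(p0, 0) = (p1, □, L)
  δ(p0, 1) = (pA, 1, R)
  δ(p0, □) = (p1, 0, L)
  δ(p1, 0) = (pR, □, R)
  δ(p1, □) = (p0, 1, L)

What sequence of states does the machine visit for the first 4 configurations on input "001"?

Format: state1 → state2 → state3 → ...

Execution trace:
Initial: [p0]001
Step 1: δ(p0, 0) = (p1, □, L) → [p1]□□01
Step 2: δ(p1, □) = (p0, 1, L) → [p0]□1□01
Step 3: δ(p0, □) = (p1, 0, L) → [p1]□01□01

State sequence: p0 → p1 → p0 → p1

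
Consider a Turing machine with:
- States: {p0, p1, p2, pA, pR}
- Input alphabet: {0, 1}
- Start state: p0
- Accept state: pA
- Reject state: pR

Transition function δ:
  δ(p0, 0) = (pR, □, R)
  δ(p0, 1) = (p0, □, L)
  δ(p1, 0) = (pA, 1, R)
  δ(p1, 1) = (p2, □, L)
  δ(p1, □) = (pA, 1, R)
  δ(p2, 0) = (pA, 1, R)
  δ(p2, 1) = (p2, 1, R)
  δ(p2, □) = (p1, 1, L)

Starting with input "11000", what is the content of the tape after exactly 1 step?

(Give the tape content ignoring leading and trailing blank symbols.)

Execution trace:
Initial: [p0]11000
Step 1: δ(p0, 1) = (p0, □, L) → [p0]□□1000

No transition is defined for δ(p0, □). By convention the machine halts and rejects.

After 1 step, the tape (ignoring leading/trailing blanks) is: 1000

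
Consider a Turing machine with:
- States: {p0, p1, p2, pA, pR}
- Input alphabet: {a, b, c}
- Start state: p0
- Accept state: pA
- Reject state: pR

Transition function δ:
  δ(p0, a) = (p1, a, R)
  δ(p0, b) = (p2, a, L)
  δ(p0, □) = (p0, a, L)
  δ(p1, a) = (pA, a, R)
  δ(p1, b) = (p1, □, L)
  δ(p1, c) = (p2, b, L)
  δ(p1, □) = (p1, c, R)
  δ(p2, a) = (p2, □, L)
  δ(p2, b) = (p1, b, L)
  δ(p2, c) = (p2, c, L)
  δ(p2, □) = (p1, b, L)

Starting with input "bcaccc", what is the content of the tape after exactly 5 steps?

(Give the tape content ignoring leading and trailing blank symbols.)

Execution trace:
Initial: [p0]bcaccc
Step 1: δ(p0, b) = (p2, a, L) → [p2]□acaccc
Step 2: δ(p2, □) = (p1, b, L) → [p1]□bacaccc
Step 3: δ(p1, □) = (p1, c, R) → c[p1]bacaccc
Step 4: δ(p1, b) = (p1, □, L) → [p1]c□acaccc
Step 5: δ(p1, c) = (p2, b, L) → [p2]□b□acaccc

After 5 steps, the tape (ignoring leading/trailing blanks) is: b□acaccc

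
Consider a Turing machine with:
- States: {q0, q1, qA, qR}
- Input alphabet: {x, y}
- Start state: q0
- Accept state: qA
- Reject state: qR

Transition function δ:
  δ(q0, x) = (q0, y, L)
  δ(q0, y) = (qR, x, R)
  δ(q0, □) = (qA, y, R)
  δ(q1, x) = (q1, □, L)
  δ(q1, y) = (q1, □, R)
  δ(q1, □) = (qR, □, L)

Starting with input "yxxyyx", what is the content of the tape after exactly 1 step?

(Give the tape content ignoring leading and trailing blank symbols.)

Execution trace:
Initial: [q0]yxxyyx
Step 1: δ(q0, y) = (qR, x, R) → x[qR]xxyyx

The machine reaches the reject state qR and halts.

After 1 step, the tape (ignoring leading/trailing blanks) is: xxxyyx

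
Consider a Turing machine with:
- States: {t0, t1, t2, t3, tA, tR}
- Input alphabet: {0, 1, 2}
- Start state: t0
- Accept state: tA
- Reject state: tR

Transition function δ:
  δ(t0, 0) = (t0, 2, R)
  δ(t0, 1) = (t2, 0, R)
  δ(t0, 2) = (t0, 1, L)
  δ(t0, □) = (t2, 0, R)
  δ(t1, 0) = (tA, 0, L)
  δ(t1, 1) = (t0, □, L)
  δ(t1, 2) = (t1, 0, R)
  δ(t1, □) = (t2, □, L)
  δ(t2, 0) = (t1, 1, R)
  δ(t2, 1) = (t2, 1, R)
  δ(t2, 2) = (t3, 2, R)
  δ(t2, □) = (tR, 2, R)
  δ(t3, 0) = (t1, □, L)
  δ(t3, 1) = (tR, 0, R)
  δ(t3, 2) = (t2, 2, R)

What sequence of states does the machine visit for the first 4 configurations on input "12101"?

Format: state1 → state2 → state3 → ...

Execution trace:
Initial: [t0]12101
Step 1: δ(t0, 1) = (t2, 0, R) → 0[t2]2101
Step 2: δ(t2, 2) = (t3, 2, R) → 02[t3]101
Step 3: δ(t3, 1) = (tR, 0, R) → 020[tR]01

The machine reaches the reject state tR and halts.

State sequence: t0 → t2 → t3 → tR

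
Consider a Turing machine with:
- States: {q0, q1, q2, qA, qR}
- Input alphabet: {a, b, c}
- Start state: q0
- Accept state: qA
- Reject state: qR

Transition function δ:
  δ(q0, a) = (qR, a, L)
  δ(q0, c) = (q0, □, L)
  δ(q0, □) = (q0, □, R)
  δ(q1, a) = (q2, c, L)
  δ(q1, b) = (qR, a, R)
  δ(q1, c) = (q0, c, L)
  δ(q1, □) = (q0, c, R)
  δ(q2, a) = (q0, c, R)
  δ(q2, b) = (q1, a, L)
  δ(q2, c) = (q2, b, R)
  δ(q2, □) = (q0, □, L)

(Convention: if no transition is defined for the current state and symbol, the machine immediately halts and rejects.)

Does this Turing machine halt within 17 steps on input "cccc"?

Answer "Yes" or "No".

Execution trace:
Initial: [q0]cccc
Step 1: δ(q0, c) = (q0, □, L) → [q0]□□ccc
Step 2: δ(q0, □) = (q0, □, R) → □[q0]□ccc
Step 3: δ(q0, □) = (q0, □, R) → □□[q0]ccc
Step 4: δ(q0, c) = (q0, □, L) → □[q0]□□cc
Step 5: δ(q0, □) = (q0, □, R) → □□[q0]□cc
Step 6: δ(q0, □) = (q0, □, R) → □□□[q0]cc
Step 7: δ(q0, c) = (q0, □, L) → □□[q0]□□c
Step 8: δ(q0, □) = (q0, □, R) → □□□[q0]□c
Step 9: δ(q0, □) = (q0, □, R) → □□□□[q0]c
Step 10: δ(q0, c) = (q0, □, L) → □□□[q0]□□
Step 11: δ(q0, □) = (q0, □, R) → □□□□[q0]□
Step 12: δ(q0, □) = (q0, □, R) → □□□□□[q0]□
Step 13: δ(q0, □) = (q0, □, R) → □□□□□□[q0]□
Step 14: δ(q0, □) = (q0, □, R) → □□□□□□□[q0]□
Step 15: δ(q0, □) = (q0, □, R) → □□□□□□□□[q0]□
Step 16: δ(q0, □) = (q0, □, R) → □□□□□□□□□[q0]□
Step 17: δ(q0, □) = (q0, □, R) → □□□□□□□□□□[q0]□

The machine has not reached a halting state after 17 steps.
The machine did not halt within the 17-step bound.

Answer: No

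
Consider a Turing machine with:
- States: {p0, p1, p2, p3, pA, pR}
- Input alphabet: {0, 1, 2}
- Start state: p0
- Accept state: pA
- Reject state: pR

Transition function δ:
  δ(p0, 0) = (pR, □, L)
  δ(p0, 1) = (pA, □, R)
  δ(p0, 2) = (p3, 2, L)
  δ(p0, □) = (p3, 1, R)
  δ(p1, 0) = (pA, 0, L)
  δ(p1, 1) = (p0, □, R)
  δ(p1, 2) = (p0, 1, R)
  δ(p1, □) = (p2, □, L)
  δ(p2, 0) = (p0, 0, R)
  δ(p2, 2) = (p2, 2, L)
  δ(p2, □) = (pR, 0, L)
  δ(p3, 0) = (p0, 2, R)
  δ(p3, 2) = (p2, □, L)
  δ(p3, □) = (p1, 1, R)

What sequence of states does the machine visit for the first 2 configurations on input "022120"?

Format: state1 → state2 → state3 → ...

Execution trace:
Initial: [p0]022120
Step 1: δ(p0, 0) = (pR, □, L) → [pR]□□22120

The machine reaches the reject state pR and halts.

State sequence: p0 → pR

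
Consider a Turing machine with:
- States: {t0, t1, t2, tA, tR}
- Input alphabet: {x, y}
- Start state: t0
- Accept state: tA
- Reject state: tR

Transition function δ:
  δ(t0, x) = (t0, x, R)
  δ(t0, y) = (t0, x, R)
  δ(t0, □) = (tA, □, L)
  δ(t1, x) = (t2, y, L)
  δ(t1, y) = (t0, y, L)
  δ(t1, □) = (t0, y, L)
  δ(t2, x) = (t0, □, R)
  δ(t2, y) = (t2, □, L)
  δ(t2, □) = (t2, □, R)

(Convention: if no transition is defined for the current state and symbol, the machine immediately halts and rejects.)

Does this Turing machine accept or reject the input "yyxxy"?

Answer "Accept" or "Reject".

Execution trace:
Initial: [t0]yyxxy
Step 1: δ(t0, y) = (t0, x, R) → x[t0]yxxy
Step 2: δ(t0, y) = (t0, x, R) → xx[t0]xxy
Step 3: δ(t0, x) = (t0, x, R) → xxx[t0]xy
Step 4: δ(t0, x) = (t0, x, R) → xxxx[t0]y
Step 5: δ(t0, y) = (t0, x, R) → xxxxx[t0]□
Step 6: δ(t0, □) = (tA, □, L) → xxxx[tA]x□

The machine reaches the accept state tA and halts.

Answer: Accept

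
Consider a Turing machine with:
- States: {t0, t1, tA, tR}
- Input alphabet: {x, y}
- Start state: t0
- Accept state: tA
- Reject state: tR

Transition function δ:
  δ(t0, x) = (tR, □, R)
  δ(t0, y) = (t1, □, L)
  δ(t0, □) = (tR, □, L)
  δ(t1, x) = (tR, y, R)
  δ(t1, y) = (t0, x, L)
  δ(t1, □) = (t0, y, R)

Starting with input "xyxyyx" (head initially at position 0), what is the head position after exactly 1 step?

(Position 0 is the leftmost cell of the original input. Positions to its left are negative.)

Execution trace (head position shown):
Step 0: [t0]xyxyyx  (head at position 0)
Step 1: move right → □[tR]yxyyx  (head at position 1)

After 1 step, the head is at position 1.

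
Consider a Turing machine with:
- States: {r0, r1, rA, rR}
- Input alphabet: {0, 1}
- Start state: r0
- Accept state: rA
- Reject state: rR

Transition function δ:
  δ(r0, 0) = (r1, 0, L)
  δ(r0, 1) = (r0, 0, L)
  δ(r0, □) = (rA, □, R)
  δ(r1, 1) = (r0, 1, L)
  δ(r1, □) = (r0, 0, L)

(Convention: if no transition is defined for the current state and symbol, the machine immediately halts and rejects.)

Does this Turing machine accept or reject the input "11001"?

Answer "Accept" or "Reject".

Execution trace:
Initial: [r0]11001
Step 1: δ(r0, 1) = (r0, 0, L) → [r0]□01001
Step 2: δ(r0, □) = (rA, □, R) → □[rA]01001

The machine reaches the accept state rA and halts.

Answer: Accept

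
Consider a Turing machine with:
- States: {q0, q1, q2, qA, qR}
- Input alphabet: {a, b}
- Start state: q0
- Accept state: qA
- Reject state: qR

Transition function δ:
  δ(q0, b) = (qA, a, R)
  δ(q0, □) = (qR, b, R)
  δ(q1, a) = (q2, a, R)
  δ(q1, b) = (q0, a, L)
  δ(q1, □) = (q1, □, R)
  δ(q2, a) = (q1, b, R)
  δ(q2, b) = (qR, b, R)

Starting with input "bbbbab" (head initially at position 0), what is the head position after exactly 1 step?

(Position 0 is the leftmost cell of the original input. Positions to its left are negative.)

Execution trace (head position shown):
Step 0: [q0]bbbbab  (head at position 0)
Step 1: move right → a[qA]bbbab  (head at position 1)

After 1 step, the head is at position 1.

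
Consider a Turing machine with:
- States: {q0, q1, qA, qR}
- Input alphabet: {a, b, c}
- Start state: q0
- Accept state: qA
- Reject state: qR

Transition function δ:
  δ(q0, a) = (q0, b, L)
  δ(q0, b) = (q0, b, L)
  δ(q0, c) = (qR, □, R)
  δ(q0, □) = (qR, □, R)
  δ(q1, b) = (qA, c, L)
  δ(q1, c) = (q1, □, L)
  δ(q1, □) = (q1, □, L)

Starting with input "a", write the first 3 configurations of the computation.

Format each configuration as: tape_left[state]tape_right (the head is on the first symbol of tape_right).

Transitions applied:
Step 1: δ(q0, a) = (q0, b, L)
Step 2: δ(q0, □) = (qR, □, R)

The first 3 configurations are:
[q0]a ⊢ [q0]□b ⊢ □[qR]b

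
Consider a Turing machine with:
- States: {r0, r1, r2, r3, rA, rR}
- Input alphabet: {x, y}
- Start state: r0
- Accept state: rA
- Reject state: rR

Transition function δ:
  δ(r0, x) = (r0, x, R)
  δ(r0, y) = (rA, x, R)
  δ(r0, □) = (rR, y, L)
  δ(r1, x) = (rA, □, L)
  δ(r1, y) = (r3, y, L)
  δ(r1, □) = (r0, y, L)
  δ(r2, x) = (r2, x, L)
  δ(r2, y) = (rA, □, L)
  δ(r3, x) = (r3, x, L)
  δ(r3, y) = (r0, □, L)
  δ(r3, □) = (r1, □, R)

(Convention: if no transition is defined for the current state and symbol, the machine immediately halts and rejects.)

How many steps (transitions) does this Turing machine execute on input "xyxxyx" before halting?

Execution trace:
Initial: [r0]xyxxyx
Step 1: δ(r0, x) = (r0, x, R) → x[r0]yxxyx
Step 2: δ(r0, y) = (rA, x, R) → xx[rA]xxyx

The machine reaches the accept state rA and halts.

The machine executed 2 steps before halting.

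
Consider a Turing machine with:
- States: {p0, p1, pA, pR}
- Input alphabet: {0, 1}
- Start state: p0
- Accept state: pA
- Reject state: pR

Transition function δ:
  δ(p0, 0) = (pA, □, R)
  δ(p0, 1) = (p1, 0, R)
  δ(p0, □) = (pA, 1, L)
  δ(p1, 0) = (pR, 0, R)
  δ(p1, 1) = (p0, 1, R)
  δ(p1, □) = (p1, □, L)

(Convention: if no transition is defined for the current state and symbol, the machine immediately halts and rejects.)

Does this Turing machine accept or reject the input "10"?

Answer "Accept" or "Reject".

Execution trace:
Initial: [p0]10
Step 1: δ(p0, 1) = (p1, 0, R) → 0[p1]0
Step 2: δ(p1, 0) = (pR, 0, R) → 00[pR]□

The machine reaches the reject state pR and halts.

Answer: Reject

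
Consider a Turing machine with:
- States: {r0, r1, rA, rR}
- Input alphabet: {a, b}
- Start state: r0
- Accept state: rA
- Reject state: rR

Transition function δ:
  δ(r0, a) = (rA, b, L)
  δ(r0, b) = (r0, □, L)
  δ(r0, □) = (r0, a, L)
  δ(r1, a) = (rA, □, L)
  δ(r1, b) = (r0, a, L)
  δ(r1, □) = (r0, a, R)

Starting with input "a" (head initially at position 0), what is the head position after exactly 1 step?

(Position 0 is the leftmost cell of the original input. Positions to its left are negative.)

Execution trace (head position shown):
Step 0: [r0]a  (head at position 0)
Step 1: move left → [rA]□b  (head at position -1)

After 1 step, the head is at position -1.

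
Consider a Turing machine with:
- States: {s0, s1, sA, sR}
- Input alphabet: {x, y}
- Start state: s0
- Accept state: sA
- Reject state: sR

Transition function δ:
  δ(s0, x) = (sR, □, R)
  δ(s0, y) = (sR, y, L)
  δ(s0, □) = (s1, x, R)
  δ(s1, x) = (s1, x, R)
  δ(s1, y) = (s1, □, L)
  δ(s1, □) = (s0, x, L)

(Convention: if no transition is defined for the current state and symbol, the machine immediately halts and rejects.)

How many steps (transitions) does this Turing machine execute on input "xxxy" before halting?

Execution trace:
Initial: [s0]xxxy
Step 1: δ(s0, x) = (sR, □, R) → □[sR]xxy

The machine reaches the reject state sR and halts.

The machine executed 1 step before halting.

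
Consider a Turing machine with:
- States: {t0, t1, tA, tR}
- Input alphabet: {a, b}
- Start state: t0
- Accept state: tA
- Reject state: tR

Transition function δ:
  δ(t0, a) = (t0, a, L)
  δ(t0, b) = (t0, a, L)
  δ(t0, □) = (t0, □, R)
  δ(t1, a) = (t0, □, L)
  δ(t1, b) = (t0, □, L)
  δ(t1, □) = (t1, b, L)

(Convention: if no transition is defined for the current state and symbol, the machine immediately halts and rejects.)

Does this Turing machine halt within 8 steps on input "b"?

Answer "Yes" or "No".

Execution trace:
Initial: [t0]b
Step 1: δ(t0, b) = (t0, a, L) → [t0]□a
Step 2: δ(t0, □) = (t0, □, R) → □[t0]a
Step 3: δ(t0, a) = (t0, a, L) → [t0]□a
Step 4: δ(t0, □) = (t0, □, R) → □[t0]a
Step 5: δ(t0, a) = (t0, a, L) → [t0]□a
Step 6: δ(t0, □) = (t0, □, R) → □[t0]a
Step 7: δ(t0, a) = (t0, a, L) → [t0]□a
Step 8: δ(t0, □) = (t0, □, R) → □[t0]a

The machine has not reached a halting state after 8 steps.
The machine did not halt within the 8-step bound.

Answer: No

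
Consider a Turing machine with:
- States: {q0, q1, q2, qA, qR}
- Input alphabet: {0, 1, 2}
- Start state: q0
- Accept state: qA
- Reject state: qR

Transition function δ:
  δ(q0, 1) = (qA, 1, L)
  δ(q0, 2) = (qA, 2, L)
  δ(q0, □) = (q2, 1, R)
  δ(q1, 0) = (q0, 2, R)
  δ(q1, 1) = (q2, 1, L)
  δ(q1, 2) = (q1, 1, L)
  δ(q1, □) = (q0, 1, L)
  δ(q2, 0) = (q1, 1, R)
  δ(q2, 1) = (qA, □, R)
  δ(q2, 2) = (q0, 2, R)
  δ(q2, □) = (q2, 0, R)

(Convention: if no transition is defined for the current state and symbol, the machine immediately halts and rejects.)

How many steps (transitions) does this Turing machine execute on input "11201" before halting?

Execution trace:
Initial: [q0]11201
Step 1: δ(q0, 1) = (qA, 1, L) → [qA]□11201

The machine reaches the accept state qA and halts.

The machine executed 1 step before halting.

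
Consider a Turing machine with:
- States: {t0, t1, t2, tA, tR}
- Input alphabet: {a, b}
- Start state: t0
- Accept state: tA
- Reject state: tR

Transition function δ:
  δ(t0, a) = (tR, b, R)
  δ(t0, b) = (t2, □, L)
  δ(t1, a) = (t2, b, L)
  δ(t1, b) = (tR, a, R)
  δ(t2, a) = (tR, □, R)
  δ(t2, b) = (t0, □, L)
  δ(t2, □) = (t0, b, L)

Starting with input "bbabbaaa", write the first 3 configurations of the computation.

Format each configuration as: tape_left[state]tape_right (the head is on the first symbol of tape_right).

Transitions applied:
Step 1: δ(t0, b) = (t2, □, L)
Step 2: δ(t2, □) = (t0, b, L)

The first 3 configurations are:
[t0]bbabbaaa ⊢ [t2]□□babbaaa ⊢ [t0]□b□babbaaa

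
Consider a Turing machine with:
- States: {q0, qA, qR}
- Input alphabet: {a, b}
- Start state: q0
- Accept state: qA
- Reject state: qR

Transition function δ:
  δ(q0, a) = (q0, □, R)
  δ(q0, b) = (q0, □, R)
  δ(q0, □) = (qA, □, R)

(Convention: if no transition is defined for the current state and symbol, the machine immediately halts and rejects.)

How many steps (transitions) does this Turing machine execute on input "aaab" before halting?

Execution trace:
Initial: [q0]aaab
Step 1: δ(q0, a) = (q0, □, R) → □[q0]aab
Step 2: δ(q0, a) = (q0, □, R) → □□[q0]ab
Step 3: δ(q0, a) = (q0, □, R) → □□□[q0]b
Step 4: δ(q0, b) = (q0, □, R) → □□□□[q0]□
Step 5: δ(q0, □) = (qA, □, R) → □□□□□[qA]□

The machine reaches the accept state qA and halts.

The machine executed 5 steps before halting.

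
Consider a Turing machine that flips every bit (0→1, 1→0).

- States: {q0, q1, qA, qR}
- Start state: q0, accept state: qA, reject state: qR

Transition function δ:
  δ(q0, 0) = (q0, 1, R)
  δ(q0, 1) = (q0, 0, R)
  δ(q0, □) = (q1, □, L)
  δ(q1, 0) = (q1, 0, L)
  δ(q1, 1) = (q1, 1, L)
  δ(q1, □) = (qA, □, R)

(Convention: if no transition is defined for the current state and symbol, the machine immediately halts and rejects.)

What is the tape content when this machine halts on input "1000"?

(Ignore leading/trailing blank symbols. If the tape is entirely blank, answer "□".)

Execution trace:
Initial: [q0]1000
Step 1: δ(q0, 1) = (q0, 0, R) → 0[q0]000
Step 2: δ(q0, 0) = (q0, 1, R) → 01[q0]00
Step 3: δ(q0, 0) = (q0, 1, R) → 011[q0]0
Step 4: δ(q0, 0) = (q0, 1, R) → 0111[q0]□
Step 5: δ(q0, □) = (q1, □, L) → 011[q1]1□
Step 6: δ(q1, 1) = (q1, 1, L) → 01[q1]11□
Step 7: δ(q1, 1) = (q1, 1, L) → 0[q1]111□
Step 8: δ(q1, 1) = (q1, 1, L) → [q1]0111□
Step 9: δ(q1, 0) = (q1, 0, L) → [q1]□0111□
Step 10: δ(q1, □) = (qA, □, R) → □[qA]0111□

The machine reaches the accept state qA and halts.

Final tape (ignoring leading/trailing blanks): 0111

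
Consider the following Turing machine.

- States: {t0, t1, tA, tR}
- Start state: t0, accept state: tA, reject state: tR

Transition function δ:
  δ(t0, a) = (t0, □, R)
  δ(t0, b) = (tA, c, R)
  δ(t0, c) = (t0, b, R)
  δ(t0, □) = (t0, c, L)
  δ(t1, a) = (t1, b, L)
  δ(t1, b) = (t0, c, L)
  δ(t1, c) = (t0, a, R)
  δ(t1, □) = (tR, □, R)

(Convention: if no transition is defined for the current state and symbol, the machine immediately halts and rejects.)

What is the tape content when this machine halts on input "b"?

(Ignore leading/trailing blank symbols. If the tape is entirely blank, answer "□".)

Execution trace:
Initial: [t0]b
Step 1: δ(t0, b) = (tA, c, R) → c[tA]□

The machine reaches the accept state tA and halts.

Final tape (ignoring leading/trailing blanks): c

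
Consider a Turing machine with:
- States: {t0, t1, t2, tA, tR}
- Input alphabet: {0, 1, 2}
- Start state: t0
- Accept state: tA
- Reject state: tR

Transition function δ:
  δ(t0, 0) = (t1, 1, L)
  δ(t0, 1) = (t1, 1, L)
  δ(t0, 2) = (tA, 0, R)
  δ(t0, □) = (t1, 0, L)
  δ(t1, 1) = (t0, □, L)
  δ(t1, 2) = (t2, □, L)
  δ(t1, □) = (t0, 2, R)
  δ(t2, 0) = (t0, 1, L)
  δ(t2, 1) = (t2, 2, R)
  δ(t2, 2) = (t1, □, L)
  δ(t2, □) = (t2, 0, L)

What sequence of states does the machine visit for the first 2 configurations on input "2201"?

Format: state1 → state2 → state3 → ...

Execution trace:
Initial: [t0]2201
Step 1: δ(t0, 2) = (tA, 0, R) → 0[tA]201

The machine reaches the accept state tA and halts.

State sequence: t0 → tA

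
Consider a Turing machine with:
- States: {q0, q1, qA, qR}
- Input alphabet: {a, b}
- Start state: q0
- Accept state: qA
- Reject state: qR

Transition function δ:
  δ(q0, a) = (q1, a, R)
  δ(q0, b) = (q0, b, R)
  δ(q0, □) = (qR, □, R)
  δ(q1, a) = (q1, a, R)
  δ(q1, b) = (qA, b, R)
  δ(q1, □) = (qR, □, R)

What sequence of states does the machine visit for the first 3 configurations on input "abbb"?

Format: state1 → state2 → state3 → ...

Execution trace:
Initial: [q0]abbb
Step 1: δ(q0, a) = (q1, a, R) → a[q1]bbb
Step 2: δ(q1, b) = (qA, b, R) → ab[qA]bb

The machine reaches the accept state qA and halts.

State sequence: q0 → q1 → qA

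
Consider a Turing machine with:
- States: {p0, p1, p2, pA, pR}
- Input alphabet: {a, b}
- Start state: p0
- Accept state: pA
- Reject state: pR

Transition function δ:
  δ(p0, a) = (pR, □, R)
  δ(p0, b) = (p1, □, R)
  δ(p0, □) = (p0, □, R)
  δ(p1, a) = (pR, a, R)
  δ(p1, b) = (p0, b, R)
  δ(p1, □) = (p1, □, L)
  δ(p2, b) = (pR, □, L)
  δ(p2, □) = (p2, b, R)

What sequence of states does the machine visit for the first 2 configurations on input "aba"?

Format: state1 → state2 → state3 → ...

Execution trace:
Initial: [p0]aba
Step 1: δ(p0, a) = (pR, □, R) → □[pR]ba

The machine reaches the reject state pR and halts.

State sequence: p0 → pR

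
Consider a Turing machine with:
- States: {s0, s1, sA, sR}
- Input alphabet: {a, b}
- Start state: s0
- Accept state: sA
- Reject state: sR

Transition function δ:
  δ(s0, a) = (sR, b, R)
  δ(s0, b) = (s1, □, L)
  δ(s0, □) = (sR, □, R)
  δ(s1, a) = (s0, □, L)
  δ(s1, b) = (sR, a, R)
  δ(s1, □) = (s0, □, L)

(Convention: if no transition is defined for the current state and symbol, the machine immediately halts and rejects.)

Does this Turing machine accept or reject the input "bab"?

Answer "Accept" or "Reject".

Execution trace:
Initial: [s0]bab
Step 1: δ(s0, b) = (s1, □, L) → [s1]□□ab
Step 2: δ(s1, □) = (s0, □, L) → [s0]□□□ab
Step 3: δ(s0, □) = (sR, □, R) → □[sR]□□ab

The machine reaches the reject state sR and halts.

Answer: Reject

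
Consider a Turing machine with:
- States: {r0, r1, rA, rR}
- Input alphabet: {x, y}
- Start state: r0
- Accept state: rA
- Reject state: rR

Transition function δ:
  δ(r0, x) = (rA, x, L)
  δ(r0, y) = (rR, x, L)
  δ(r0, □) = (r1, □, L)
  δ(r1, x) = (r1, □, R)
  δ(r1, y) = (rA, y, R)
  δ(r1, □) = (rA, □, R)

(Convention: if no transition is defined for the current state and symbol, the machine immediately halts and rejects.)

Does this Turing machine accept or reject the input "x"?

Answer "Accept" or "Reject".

Execution trace:
Initial: [r0]x
Step 1: δ(r0, x) = (rA, x, L) → [rA]□x

The machine reaches the accept state rA and halts.

Answer: Accept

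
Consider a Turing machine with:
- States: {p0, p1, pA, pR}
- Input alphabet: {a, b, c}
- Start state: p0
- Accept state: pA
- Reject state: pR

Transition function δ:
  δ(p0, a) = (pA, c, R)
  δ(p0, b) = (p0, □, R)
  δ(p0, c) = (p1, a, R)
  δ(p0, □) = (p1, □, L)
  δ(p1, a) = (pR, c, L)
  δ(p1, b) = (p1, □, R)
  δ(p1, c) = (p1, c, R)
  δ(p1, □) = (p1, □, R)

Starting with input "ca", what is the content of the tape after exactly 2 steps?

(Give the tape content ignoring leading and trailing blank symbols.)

Execution trace:
Initial: [p0]ca
Step 1: δ(p0, c) = (p1, a, R) → a[p1]a
Step 2: δ(p1, a) = (pR, c, L) → [pR]ac

The machine reaches the reject state pR and halts.

After 2 steps, the tape (ignoring leading/trailing blanks) is: ac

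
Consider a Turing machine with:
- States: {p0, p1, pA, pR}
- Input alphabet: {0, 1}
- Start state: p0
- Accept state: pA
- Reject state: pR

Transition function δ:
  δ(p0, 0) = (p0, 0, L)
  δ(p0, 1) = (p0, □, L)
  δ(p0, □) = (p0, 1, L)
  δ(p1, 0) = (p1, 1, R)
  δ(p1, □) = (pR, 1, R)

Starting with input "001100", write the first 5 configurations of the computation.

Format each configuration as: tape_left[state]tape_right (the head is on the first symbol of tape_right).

Transitions applied:
Step 1: δ(p0, 0) = (p0, 0, L)
Step 2: δ(p0, □) = (p0, 1, L)
Step 3: δ(p0, □) = (p0, 1, L)
Step 4: δ(p0, □) = (p0, 1, L)

The first 5 configurations are:
[p0]001100 ⊢ [p0]□001100 ⊢ [p0]□1001100 ⊢ [p0]□11001100 ⊢ [p0]□111001100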